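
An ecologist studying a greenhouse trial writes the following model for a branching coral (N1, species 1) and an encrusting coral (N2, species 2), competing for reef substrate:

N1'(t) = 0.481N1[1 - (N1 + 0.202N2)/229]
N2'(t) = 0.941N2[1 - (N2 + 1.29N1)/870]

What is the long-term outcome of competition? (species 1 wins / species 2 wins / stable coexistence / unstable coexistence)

stable coexistence

Compare the nullcline intercepts: K1/α12 = 229/0.202 = 1130 > K2 = 870; K2/α21 = 870/1.29 = 674 > K1 = 229.
Since both inequalities hold, each species can invade when rare, so the interior equilibrium is stable.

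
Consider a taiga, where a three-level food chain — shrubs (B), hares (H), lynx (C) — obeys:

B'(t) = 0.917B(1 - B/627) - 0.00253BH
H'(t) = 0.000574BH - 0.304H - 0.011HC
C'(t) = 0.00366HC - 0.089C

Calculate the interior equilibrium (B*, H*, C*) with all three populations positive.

B* ≈ 585, H* ≈ 24.3, C* ≈ 2.89

From dC/dt = 0: 0.00366H* = 0.089, so H* = 24.3.
From dB/dt = 0: 0.917(1 - B*/627) = 0.00253·24.3, giving B* = 627·(1 - 0.0671) = 585.
From dH/dt = 0: 0.000574·585 - 0.304 = 0.011C*, so C* = 0.0318/0.011 = 2.89.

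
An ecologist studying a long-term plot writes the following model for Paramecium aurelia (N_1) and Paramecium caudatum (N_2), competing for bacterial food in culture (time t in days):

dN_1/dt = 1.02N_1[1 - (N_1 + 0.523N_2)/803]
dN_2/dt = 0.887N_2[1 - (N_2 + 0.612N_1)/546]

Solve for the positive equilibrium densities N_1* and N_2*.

N_1* ≈ 761, N_2* ≈ 80.3

Setting both brackets to zero gives the nullclines N_1 + 0.523N_2 = 803 and 0.612N_1 + N_2 = 546.
Substituting N_2 = 546 - 0.612N_1 into the first: N_1(1 - 0.523·0.612) = 803 - 0.523·546.
So N_1* = 517/0.68 = 761, and then N_2* = 546 - 0.612·761 = 80.3.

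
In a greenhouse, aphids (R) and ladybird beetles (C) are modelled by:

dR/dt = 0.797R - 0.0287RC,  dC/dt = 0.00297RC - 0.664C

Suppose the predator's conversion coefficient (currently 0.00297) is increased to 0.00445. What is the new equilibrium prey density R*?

R* ≈ 149

At the interior fixed point, setting dC/dt = 0 with C > 0 fixes R* = (predator death rate)/(RC coefficient) — independent of the other coefficients.
With the change, R* = 0.664/0.00445 = 149; it falls from 224.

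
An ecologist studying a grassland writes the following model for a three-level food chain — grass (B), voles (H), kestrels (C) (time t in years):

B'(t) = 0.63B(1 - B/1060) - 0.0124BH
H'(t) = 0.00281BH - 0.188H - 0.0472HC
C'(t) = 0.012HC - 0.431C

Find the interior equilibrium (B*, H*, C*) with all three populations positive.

B* ≈ 311, H* ≈ 35.9, C* ≈ 14.5

From dC/dt = 0: 0.012H* = 0.431, so H* = 35.9.
From dB/dt = 0: 0.63(1 - B*/1060) = 0.0124·35.9, giving B* = 1060·(1 - 0.707) = 311.
From dH/dt = 0: 0.00281·311 - 0.188 = 0.0472C*, so C* = 0.685/0.0472 = 14.5.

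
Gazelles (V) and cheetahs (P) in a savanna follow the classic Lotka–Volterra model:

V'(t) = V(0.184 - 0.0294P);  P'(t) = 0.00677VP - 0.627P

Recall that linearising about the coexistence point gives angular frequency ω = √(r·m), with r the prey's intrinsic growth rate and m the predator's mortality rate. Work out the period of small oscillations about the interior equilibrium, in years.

T ≈ 18.5 years

Here r = 0.184 and m = 0.627, so r·m = 0.115.
ω = √0.115 = 0.34 per year, hence T = 2π/ω ≈ 18.5 years.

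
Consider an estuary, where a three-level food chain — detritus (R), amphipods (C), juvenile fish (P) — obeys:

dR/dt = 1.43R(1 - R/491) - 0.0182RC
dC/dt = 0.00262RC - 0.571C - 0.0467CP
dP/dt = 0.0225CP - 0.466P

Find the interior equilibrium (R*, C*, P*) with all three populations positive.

R* ≈ 362, C* ≈ 20.7, P* ≈ 8.06

From dP/dt = 0: 0.0225C* = 0.466, so C* = 20.7.
From dR/dt = 0: 1.43(1 - R*/491) = 0.0182·20.7, giving R* = 491·(1 - 0.264) = 362.
From dC/dt = 0: 0.00262·362 - 0.571 = 0.0467P*, so P* = 0.376/0.0467 = 8.06.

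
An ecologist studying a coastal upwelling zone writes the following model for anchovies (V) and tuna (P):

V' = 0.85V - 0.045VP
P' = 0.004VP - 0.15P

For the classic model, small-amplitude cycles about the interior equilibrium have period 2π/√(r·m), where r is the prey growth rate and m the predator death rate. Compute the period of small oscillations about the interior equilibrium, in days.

Here r = 0.85 and m = 0.15, so r·m = 0.128.
ω = √0.128 = 0.357 per day, hence T = 2π/ω ≈ 17.6 days.

T ≈ 17.6 days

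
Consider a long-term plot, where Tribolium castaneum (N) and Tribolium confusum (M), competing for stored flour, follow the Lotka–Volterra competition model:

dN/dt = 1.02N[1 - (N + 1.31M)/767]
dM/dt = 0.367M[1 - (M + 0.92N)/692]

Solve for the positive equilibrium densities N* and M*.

Setting both brackets to zero gives the nullclines N + 1.31M = 767 and 0.92N + M = 692.
Substituting M = 692 - 0.92N into the first: N(1 - 1.31·0.92) = 767 - 1.31·692.
So N* = -140/-0.205 = 680, and then M* = 692 - 0.92·680 = 66.5.

N* ≈ 680, M* ≈ 66.5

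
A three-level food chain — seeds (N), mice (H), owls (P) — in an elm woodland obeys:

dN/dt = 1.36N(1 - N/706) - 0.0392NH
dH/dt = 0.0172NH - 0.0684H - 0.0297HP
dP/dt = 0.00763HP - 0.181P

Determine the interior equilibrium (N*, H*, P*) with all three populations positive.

N* ≈ 223, H* ≈ 23.7, P* ≈ 127

From dP/dt = 0: 0.00763H* = 0.181, so H* = 23.7.
From dN/dt = 0: 1.36(1 - N*/706) = 0.0392·23.7, giving N* = 706·(1 - 0.684) = 223.
From dH/dt = 0: 0.0172·223 - 0.0684 = 0.0297P*, so P* = 3.77/0.0297 = 127.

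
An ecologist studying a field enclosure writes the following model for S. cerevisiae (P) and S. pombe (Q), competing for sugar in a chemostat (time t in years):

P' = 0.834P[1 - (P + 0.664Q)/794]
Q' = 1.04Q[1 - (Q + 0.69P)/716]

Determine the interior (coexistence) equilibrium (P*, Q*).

P* ≈ 588, Q* ≈ 310

Setting both brackets to zero gives the nullclines P + 0.664Q = 794 and 0.69P + Q = 716.
Substituting Q = 716 - 0.69P into the first: P(1 - 0.664·0.69) = 794 - 0.664·716.
So P* = 319/0.542 = 588, and then Q* = 716 - 0.69·588 = 310.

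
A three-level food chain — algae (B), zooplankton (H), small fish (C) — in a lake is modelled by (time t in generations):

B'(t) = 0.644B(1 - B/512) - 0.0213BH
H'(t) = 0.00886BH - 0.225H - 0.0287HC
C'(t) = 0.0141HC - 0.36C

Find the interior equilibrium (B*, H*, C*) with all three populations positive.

From dC/dt = 0: 0.0141H* = 0.36, so H* = 25.5.
From dB/dt = 0: 0.644(1 - B*/512) = 0.0213·25.5, giving B* = 512·(1 - 0.844) = 79.6.
From dH/dt = 0: 0.00886·79.6 - 0.225 = 0.0287C*, so C* = 0.481/0.0287 = 16.7.

B* ≈ 79.6, H* ≈ 25.5, C* ≈ 16.7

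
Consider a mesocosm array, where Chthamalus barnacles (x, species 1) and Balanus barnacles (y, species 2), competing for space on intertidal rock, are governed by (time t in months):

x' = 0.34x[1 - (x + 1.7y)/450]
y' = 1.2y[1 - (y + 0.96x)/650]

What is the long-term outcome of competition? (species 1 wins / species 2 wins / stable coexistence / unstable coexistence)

species 2 excludes species 1

Compare the nullcline intercepts: K1/α12 = 450/1.7 = 265 < K2 = 650; K2/α21 = 650/0.96 = 677 > K1 = 450.
Since the inequalities point opposite ways, species 2 can invade but species 1 cannot.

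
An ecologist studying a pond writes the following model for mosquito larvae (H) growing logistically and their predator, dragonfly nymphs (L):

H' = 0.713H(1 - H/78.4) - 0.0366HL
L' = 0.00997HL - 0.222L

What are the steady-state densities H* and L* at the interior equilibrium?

From dL/dt = 0 with L > 0: 0.00997H* = 0.222, so H* = 22.3.
Substitute into dH/dt = 0: 0.713(1 - 22.3/78.4) = 0.0366L*.
The bracket is 0.716, giving L* = 0.51/0.0366 = 13.9.

H* ≈ 22.3, L* ≈ 13.9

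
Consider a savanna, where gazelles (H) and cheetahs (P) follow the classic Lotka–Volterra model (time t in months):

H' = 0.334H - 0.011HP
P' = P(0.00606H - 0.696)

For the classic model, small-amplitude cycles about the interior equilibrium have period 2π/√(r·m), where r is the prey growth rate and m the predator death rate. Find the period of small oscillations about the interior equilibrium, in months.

T ≈ 13 months

Here r = 0.334 and m = 0.696, so r·m = 0.232.
ω = √0.232 = 0.482 per month, hence T = 2π/ω ≈ 13 months.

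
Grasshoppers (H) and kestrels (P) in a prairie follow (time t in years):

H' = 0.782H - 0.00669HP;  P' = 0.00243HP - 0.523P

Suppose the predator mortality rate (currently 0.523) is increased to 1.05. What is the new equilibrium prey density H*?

H* ≈ 432

At the interior fixed point, setting dP/dt = 0 with P > 0 fixes H* = (predator death rate)/(HP coefficient) — independent of the other coefficients.
With the change, H* = 1.05/0.00243 = 432; it rises from 215.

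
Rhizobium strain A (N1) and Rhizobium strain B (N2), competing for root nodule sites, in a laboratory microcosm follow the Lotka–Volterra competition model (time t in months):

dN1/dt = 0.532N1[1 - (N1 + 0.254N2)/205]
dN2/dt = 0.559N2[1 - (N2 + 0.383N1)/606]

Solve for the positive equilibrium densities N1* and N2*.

Setting both brackets to zero gives the nullclines N1 + 0.254N2 = 205 and 0.383N1 + N2 = 606.
Substituting N2 = 606 - 0.383N1 into the first: N1(1 - 0.254·0.383) = 205 - 0.254·606.
So N1* = 51.1/0.903 = 56.6, and then N2* = 606 - 0.383·56.6 = 584.

N1* ≈ 56.6, N2* ≈ 584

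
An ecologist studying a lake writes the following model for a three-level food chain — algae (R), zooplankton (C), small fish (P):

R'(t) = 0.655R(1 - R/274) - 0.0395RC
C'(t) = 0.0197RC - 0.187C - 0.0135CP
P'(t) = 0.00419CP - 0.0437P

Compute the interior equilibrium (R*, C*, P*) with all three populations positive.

From dP/dt = 0: 0.00419C* = 0.0437, so C* = 10.4.
From dR/dt = 0: 0.655(1 - R*/274) = 0.0395·10.4, giving R* = 274·(1 - 0.629) = 102.
From dC/dt = 0: 0.0197·102 - 0.187 = 0.0135P*, so P* = 1.82/0.0135 = 135.

R* ≈ 102, C* ≈ 10.4, P* ≈ 135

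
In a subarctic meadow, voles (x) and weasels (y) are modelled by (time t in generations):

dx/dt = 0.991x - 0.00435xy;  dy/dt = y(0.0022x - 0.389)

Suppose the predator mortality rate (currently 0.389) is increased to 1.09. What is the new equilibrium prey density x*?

x* ≈ 495

At the interior fixed point, setting dy/dt = 0 with y > 0 fixes x* = (predator death rate)/(xy coefficient) — independent of the other coefficients.
With the change, x* = 1.09/0.0022 = 495; it rises from 177.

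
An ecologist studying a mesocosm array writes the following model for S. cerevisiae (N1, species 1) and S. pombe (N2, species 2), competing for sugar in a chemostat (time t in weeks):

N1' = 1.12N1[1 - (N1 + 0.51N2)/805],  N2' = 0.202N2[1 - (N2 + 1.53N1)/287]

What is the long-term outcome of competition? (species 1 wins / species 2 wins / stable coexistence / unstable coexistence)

species 1 excludes species 2

Compare the nullcline intercepts: K1/α12 = 805/0.51 = 1580 > K2 = 287; K2/α21 = 287/1.53 = 188 < K1 = 805.
Since the inequalities point opposite ways, species 1 can invade but species 2 cannot.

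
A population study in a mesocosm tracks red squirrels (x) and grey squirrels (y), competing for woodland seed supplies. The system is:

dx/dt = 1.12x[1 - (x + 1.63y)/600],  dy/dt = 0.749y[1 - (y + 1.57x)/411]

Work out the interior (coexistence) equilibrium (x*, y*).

Setting both brackets to zero gives the nullclines x + 1.63y = 600 and 1.57x + y = 411.
Substituting y = 411 - 1.57x into the first: x(1 - 1.63·1.57) = 600 - 1.63·411.
So x* = -69.9/-1.56 = 44.9, and then y* = 411 - 1.57·44.9 = 341.

x* ≈ 44.9, y* ≈ 341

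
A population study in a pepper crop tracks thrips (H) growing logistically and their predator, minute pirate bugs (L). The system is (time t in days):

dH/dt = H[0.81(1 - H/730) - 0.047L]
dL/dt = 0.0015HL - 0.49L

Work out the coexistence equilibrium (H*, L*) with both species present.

From dL/dt = 0 with L > 0: 0.0015H* = 0.49, so H* = 327.
Substitute into dH/dt = 0: 0.81(1 - 327/730) = 0.047L*.
The bracket is 0.553, giving L* = 0.448/0.047 = 9.52.

H* ≈ 327, L* ≈ 9.52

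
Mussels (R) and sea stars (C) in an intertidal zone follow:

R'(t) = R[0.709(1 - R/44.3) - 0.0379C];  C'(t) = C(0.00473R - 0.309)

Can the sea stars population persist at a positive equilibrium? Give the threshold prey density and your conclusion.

Threshold R = 65.3; K < 65.3, so no, the predator goes extinct.

The predator equation gives dC/dt > 0 only when R > 0.309/0.00473 = 65.3.
Without the predator, R → K = 44.3. Since 44.3 < 65.3, the predator cannot invade.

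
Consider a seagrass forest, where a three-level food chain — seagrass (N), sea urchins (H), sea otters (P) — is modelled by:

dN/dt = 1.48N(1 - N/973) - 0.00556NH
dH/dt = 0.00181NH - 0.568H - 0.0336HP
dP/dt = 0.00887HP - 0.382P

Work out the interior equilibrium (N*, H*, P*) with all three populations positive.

From dP/dt = 0: 0.00887H* = 0.382, so H* = 43.1.
From dN/dt = 0: 1.48(1 - N*/973) = 0.00556·43.1, giving N* = 973·(1 - 0.162) = 816.
From dH/dt = 0: 0.00181·816 - 0.568 = 0.0336P*, so P* = 0.908/0.0336 = 27.

N* ≈ 816, H* ≈ 43.1, P* ≈ 27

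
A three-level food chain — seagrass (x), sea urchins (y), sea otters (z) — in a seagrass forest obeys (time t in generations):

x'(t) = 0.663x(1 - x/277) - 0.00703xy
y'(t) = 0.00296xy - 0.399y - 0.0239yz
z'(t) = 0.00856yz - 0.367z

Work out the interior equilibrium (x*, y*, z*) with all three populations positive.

x* ≈ 151, y* ≈ 42.9, z* ≈ 2.02

From dz/dt = 0: 0.00856y* = 0.367, so y* = 42.9.
From dx/dt = 0: 0.663(1 - x*/277) = 0.00703·42.9, giving x* = 277·(1 - 0.455) = 151.
From dy/dt = 0: 0.00296·151 - 0.399 = 0.0239z*, so z* = 0.0482/0.0239 = 2.02.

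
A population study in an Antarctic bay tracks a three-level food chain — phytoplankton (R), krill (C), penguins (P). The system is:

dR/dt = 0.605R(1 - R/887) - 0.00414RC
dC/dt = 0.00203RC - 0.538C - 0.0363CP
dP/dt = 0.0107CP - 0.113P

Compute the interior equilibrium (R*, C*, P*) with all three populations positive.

R* ≈ 823, C* ≈ 10.6, P* ≈ 31.2

From dP/dt = 0: 0.0107C* = 0.113, so C* = 10.6.
From dR/dt = 0: 0.605(1 - R*/887) = 0.00414·10.6, giving R* = 887·(1 - 0.0723) = 823.
From dC/dt = 0: 0.00203·823 - 0.538 = 0.0363P*, so P* = 1.13/0.0363 = 31.2.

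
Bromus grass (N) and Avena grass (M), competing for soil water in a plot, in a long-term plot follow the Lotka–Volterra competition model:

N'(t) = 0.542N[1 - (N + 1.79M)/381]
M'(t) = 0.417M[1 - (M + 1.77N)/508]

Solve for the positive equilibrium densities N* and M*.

N* ≈ 244, M* ≈ 76.7

Setting both brackets to zero gives the nullclines N + 1.79M = 381 and 1.77N + M = 508.
Substituting M = 508 - 1.77N into the first: N(1 - 1.79·1.77) = 381 - 1.79·508.
So N* = -528/-2.17 = 244, and then M* = 508 - 1.77·244 = 76.7.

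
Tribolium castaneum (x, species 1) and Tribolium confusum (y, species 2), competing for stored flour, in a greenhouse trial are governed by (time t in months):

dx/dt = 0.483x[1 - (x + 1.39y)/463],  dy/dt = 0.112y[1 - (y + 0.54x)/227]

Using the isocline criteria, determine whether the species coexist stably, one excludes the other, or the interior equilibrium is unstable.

species 1 excludes species 2

Compare the nullcline intercepts: K1/α12 = 463/1.39 = 333 > K2 = 227; K2/α21 = 227/0.54 = 420 < K1 = 463.
Since the inequalities point opposite ways, species 1 can invade but species 2 cannot.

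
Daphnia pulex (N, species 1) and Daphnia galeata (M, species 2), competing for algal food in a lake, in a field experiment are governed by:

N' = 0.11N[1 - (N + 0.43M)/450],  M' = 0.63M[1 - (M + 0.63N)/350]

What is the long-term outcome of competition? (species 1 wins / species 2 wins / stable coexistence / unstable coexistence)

Compare the nullcline intercepts: K1/α12 = 450/0.43 = 1050 > K2 = 350; K2/α21 = 350/0.63 = 556 > K1 = 450.
Since both inequalities hold, each species can invade when rare, so the interior equilibrium is stable.

stable coexistence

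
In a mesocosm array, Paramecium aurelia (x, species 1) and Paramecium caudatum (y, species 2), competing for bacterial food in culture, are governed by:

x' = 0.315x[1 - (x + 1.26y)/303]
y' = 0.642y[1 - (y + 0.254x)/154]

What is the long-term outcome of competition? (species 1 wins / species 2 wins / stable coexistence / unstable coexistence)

stable coexistence

Compare the nullcline intercepts: K1/α12 = 303/1.26 = 240 > K2 = 154; K2/α21 = 154/0.254 = 606 > K1 = 303.
Since both inequalities hold, each species can invade when rare, so the interior equilibrium is stable.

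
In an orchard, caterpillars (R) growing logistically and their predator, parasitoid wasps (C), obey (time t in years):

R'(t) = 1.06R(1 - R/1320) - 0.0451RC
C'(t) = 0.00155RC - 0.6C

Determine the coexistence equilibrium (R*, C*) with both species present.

R* ≈ 387, C* ≈ 16.6

From dC/dt = 0 with C > 0: 0.00155R* = 0.6, so R* = 387.
Substitute into dR/dt = 0: 1.06(1 - 387/1320) = 0.0451C*.
The bracket is 0.707, giving C* = 0.749/0.0451 = 16.6.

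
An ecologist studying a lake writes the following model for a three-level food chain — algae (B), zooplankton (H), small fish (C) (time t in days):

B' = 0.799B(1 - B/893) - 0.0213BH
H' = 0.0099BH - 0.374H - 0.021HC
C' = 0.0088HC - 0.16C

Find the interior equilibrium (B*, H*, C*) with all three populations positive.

From dC/dt = 0: 0.0088H* = 0.16, so H* = 18.2.
From dB/dt = 0: 0.799(1 - B*/893) = 0.0213·18.2, giving B* = 893·(1 - 0.485) = 460.
From dH/dt = 0: 0.0099·460 - 0.374 = 0.021C*, so C* = 4.18/0.021 = 199.

B* ≈ 460, H* ≈ 18.2, C* ≈ 199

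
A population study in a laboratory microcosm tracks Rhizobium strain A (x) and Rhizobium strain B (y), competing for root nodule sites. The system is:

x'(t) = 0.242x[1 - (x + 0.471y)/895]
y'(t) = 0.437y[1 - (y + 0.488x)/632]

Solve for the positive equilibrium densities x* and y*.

x* ≈ 776, y* ≈ 254

Setting both brackets to zero gives the nullclines x + 0.471y = 895 and 0.488x + y = 632.
Substituting y = 632 - 0.488x into the first: x(1 - 0.471·0.488) = 895 - 0.471·632.
So x* = 597/0.77 = 776, and then y* = 632 - 0.488·776 = 254.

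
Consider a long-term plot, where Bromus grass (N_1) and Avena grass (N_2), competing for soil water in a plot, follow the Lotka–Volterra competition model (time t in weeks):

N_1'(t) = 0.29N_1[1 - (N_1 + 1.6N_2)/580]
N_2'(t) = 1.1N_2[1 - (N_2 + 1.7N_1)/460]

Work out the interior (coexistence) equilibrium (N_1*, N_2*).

Setting both brackets to zero gives the nullclines N_1 + 1.6N_2 = 580 and 1.7N_1 + N_2 = 460.
Substituting N_2 = 460 - 1.7N_1 into the first: N_1(1 - 1.6·1.7) = 580 - 1.6·460.
So N_1* = -156/-1.72 = 90.7, and then N_2* = 460 - 1.7·90.7 = 306.

N_1* ≈ 90.7, N_2* ≈ 306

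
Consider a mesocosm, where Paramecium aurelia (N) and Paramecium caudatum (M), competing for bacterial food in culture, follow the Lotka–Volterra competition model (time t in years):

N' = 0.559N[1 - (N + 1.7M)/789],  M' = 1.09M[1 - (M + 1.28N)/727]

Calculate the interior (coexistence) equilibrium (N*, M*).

N* ≈ 380, M* ≈ 241

Setting both brackets to zero gives the nullclines N + 1.7M = 789 and 1.28N + M = 727.
Substituting M = 727 - 1.28N into the first: N(1 - 1.7·1.28) = 789 - 1.7·727.
So N* = -447/-1.18 = 380, and then M* = 727 - 1.28·380 = 241.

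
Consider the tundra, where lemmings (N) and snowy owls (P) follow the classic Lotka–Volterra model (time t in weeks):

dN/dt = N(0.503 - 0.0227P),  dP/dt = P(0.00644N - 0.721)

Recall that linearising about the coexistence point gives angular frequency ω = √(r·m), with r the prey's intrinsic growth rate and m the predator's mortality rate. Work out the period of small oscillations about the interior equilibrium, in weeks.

Here r = 0.503 and m = 0.721, so r·m = 0.363.
ω = √0.363 = 0.602 per week, hence T = 2π/ω ≈ 10.4 weeks.

T ≈ 10.4 weeks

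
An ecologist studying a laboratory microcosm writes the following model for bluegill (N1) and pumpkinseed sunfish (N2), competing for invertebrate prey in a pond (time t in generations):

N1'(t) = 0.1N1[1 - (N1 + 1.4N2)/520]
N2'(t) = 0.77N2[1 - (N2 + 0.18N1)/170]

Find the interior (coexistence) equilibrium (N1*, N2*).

N1* ≈ 377, N2* ≈ 102

Setting both brackets to zero gives the nullclines N1 + 1.4N2 = 520 and 0.18N1 + N2 = 170.
Substituting N2 = 170 - 0.18N1 into the first: N1(1 - 1.4·0.18) = 520 - 1.4·170.
So N1* = 282/0.748 = 377, and then N2* = 170 - 0.18·377 = 102.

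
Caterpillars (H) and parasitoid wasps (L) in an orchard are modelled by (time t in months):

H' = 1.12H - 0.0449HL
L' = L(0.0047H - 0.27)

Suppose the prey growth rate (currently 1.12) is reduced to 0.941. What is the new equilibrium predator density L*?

At the interior fixed point, setting dH/dt = 0 with H > 0 fixes L* = (prey growth rate)/(HL coefficient) — independent of the other coefficients.
With the change, L* = 0.941/0.0449 = 21; it falls from 24.9.

L* ≈ 21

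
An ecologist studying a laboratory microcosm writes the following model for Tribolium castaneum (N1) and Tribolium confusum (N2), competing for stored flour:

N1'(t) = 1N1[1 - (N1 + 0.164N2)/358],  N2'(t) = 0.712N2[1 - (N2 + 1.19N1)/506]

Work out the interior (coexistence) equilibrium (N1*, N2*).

Setting both brackets to zero gives the nullclines N1 + 0.164N2 = 358 and 1.19N1 + N2 = 506.
Substituting N2 = 506 - 1.19N1 into the first: N1(1 - 0.164·1.19) = 358 - 0.164·506.
So N1* = 275/0.805 = 342, and then N2* = 506 - 1.19·342 = 99.4.

N1* ≈ 342, N2* ≈ 99.4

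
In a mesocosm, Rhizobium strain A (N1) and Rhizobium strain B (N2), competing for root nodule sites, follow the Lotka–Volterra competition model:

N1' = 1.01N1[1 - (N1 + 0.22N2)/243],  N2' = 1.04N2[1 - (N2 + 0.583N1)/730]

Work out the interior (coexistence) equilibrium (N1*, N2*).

Setting both brackets to zero gives the nullclines N1 + 0.22N2 = 243 and 0.583N1 + N2 = 730.
Substituting N2 = 730 - 0.583N1 into the first: N1(1 - 0.22·0.583) = 243 - 0.22·730.
So N1* = 82.4/0.872 = 94.5, and then N2* = 730 - 0.583·94.5 = 675.

N1* ≈ 94.5, N2* ≈ 675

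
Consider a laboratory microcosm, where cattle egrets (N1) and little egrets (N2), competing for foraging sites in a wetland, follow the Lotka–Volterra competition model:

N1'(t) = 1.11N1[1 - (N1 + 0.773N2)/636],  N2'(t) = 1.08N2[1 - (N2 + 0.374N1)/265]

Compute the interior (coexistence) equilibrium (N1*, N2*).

N1* ≈ 606, N2* ≈ 38.2

Setting both brackets to zero gives the nullclines N1 + 0.773N2 = 636 and 0.374N1 + N2 = 265.
Substituting N2 = 265 - 0.374N1 into the first: N1(1 - 0.773·0.374) = 636 - 0.773·265.
So N1* = 431/0.711 = 606, and then N2* = 265 - 0.374·606 = 38.2.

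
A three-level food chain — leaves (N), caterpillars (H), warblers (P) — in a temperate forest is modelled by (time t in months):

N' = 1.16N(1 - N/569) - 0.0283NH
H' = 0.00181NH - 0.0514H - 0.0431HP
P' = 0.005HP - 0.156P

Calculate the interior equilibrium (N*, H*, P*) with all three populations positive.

From dP/dt = 0: 0.005H* = 0.156, so H* = 31.2.
From dN/dt = 0: 1.16(1 - N*/569) = 0.0283·31.2, giving N* = 569·(1 - 0.761) = 136.
From dH/dt = 0: 0.00181·136 - 0.0514 = 0.0431P*, so P* = 0.195/0.0431 = 4.51.

N* ≈ 136, H* ≈ 31.2, P* ≈ 4.51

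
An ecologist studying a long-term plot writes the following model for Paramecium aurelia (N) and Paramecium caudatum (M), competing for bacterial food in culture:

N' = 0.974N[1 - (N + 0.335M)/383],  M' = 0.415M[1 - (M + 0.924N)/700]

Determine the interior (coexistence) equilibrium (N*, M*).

N* ≈ 215, M* ≈ 501

Setting both brackets to zero gives the nullclines N + 0.335M = 383 and 0.924N + M = 700.
Substituting M = 700 - 0.924N into the first: N(1 - 0.335·0.924) = 383 - 0.335·700.
So N* = 148/0.69 = 215, and then M* = 700 - 0.924·215 = 501.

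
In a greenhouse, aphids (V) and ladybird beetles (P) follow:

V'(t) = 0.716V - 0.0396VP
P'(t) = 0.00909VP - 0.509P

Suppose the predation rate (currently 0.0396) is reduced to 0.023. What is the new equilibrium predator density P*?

At the interior fixed point, setting dV/dt = 0 with V > 0 fixes P* = (prey growth rate)/(VP coefficient) — independent of the other coefficients.
With the change, P* = 0.716/0.023 = 31.1; it rises from 18.1.

P* ≈ 31.1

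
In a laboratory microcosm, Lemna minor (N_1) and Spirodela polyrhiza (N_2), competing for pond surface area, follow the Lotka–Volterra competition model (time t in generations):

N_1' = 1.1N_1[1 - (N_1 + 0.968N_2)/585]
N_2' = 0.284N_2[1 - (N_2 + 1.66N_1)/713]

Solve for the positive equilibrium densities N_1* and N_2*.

N_1* ≈ 173, N_2* ≈ 425

Setting both brackets to zero gives the nullclines N_1 + 0.968N_2 = 585 and 1.66N_1 + N_2 = 713.
Substituting N_2 = 713 - 1.66N_1 into the first: N_1(1 - 0.968·1.66) = 585 - 0.968·713.
So N_1* = -105/-0.607 = 173, and then N_2* = 713 - 1.66·173 = 425.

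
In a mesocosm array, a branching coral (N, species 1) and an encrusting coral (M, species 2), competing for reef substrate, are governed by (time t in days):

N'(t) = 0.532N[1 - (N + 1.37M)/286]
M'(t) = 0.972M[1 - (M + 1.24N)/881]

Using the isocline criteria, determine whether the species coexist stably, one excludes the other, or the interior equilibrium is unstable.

Compare the nullcline intercepts: K1/α12 = 286/1.37 = 209 < K2 = 881; K2/α21 = 881/1.24 = 710 > K1 = 286.
Since the inequalities point opposite ways, species 2 can invade but species 1 cannot.

species 2 excludes species 1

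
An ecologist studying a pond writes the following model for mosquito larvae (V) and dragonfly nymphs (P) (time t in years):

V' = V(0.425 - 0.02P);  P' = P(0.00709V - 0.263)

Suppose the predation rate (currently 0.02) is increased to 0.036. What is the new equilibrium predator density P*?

P* ≈ 11.8

At the interior fixed point, setting dV/dt = 0 with V > 0 fixes P* = (prey growth rate)/(VP coefficient) — independent of the other coefficients.
With the change, P* = 0.425/0.036 = 11.8; it falls from 21.2.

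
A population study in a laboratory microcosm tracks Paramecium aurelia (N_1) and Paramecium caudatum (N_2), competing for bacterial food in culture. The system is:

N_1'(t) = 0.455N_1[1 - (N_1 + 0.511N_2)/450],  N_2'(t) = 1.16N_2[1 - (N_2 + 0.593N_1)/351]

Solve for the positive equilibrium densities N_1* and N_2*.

N_1* ≈ 388, N_2* ≈ 121

Setting both brackets to zero gives the nullclines N_1 + 0.511N_2 = 450 and 0.593N_1 + N_2 = 351.
Substituting N_2 = 351 - 0.593N_1 into the first: N_1(1 - 0.511·0.593) = 450 - 0.511·351.
So N_1* = 271/0.697 = 388, and then N_2* = 351 - 0.593·388 = 121.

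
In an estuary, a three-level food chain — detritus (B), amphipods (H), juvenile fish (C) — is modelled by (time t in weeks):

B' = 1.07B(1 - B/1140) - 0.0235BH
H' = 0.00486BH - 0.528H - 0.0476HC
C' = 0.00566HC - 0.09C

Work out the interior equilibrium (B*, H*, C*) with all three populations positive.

From dC/dt = 0: 0.00566H* = 0.09, so H* = 15.9.
From dB/dt = 0: 1.07(1 - B*/1140) = 0.0235·15.9, giving B* = 1140·(1 - 0.349) = 742.
From dH/dt = 0: 0.00486·742 - 0.528 = 0.0476C*, so C* = 3.08/0.0476 = 64.7.

B* ≈ 742, H* ≈ 15.9, C* ≈ 64.7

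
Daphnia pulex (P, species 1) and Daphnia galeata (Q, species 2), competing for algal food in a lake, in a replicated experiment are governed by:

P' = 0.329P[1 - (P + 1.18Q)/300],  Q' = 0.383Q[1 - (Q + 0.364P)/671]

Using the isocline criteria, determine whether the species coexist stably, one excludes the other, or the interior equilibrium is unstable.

Compare the nullcline intercepts: K1/α12 = 300/1.18 = 254 < K2 = 671; K2/α21 = 671/0.364 = 1840 > K1 = 300.
Since the inequalities point opposite ways, species 2 can invade but species 1 cannot.

species 2 excludes species 1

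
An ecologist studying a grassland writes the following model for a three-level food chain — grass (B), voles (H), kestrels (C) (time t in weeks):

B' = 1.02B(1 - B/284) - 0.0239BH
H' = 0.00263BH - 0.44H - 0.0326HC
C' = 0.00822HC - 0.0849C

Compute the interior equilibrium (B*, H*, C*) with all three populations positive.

From dC/dt = 0: 0.00822H* = 0.0849, so H* = 10.3.
From dB/dt = 0: 1.02(1 - B*/284) = 0.0239·10.3, giving B* = 284·(1 - 0.242) = 215.
From dH/dt = 0: 0.00263·215 - 0.44 = 0.0326C*, so C* = 0.126/0.0326 = 3.87.

B* ≈ 215, H* ≈ 10.3, C* ≈ 3.87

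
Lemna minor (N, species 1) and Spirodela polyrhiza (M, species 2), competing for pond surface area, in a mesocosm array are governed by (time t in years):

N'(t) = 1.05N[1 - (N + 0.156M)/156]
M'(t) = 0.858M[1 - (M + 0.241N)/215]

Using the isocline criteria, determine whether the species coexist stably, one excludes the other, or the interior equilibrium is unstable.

Compare the nullcline intercepts: K1/α12 = 156/0.156 = 1000 > K2 = 215; K2/α21 = 215/0.241 = 892 > K1 = 156.
Since both inequalities hold, each species can invade when rare, so the interior equilibrium is stable.

stable coexistence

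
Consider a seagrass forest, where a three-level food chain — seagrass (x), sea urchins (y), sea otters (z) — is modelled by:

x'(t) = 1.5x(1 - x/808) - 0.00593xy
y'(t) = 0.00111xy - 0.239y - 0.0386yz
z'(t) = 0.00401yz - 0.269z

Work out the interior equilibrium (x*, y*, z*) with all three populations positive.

From dz/dt = 0: 0.00401y* = 0.269, so y* = 67.1.
From dx/dt = 0: 1.5(1 - x*/808) = 0.00593·67.1, giving x* = 808·(1 - 0.265) = 594.
From dy/dt = 0: 0.00111·594 - 0.239 = 0.0386z*, so z* = 0.42/0.0386 = 10.9.

x* ≈ 594, y* ≈ 67.1, z* ≈ 10.9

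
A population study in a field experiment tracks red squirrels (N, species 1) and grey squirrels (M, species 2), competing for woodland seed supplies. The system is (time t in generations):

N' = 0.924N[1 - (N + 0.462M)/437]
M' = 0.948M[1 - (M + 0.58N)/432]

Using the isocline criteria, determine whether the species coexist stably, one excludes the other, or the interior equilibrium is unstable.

Compare the nullcline intercepts: K1/α12 = 437/0.462 = 946 > K2 = 432; K2/α21 = 432/0.58 = 745 > K1 = 437.
Since both inequalities hold, each species can invade when rare, so the interior equilibrium is stable.

stable coexistence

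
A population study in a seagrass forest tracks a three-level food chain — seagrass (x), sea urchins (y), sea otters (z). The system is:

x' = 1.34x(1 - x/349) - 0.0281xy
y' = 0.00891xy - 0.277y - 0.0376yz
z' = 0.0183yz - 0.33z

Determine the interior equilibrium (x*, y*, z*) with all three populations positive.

From dz/dt = 0: 0.0183y* = 0.33, so y* = 18.
From dx/dt = 0: 1.34(1 - x*/349) = 0.0281·18, giving x* = 349·(1 - 0.378) = 217.
From dy/dt = 0: 0.00891·217 - 0.277 = 0.0376z*, so z* = 1.66/0.0376 = 44.1.

x* ≈ 217, y* ≈ 18, z* ≈ 44.1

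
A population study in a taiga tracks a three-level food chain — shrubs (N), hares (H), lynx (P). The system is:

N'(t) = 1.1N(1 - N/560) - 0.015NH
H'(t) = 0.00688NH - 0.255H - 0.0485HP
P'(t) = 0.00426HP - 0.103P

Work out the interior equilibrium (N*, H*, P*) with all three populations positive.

From dP/dt = 0: 0.00426H* = 0.103, so H* = 24.2.
From dN/dt = 0: 1.1(1 - N*/560) = 0.015·24.2, giving N* = 560·(1 - 0.33) = 375.
From dH/dt = 0: 0.00688·375 - 0.255 = 0.0485P*, so P* = 2.33/0.0485 = 48.

N* ≈ 375, H* ≈ 24.2, P* ≈ 48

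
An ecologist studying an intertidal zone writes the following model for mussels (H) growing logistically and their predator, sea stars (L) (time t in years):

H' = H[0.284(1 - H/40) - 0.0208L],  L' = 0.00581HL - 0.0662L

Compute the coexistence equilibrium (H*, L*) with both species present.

From dL/dt = 0 with L > 0: 0.00581H* = 0.0662, so H* = 11.4.
Substitute into dH/dt = 0: 0.284(1 - 11.4/40) = 0.0208L*.
The bracket is 0.715, giving L* = 0.203/0.0208 = 9.76.

H* ≈ 11.4, L* ≈ 9.76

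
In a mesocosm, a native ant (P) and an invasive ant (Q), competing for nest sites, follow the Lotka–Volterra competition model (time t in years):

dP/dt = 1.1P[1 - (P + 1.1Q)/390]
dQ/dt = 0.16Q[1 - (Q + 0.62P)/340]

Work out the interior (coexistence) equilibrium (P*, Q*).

P* ≈ 50.3, Q* ≈ 309

Setting both brackets to zero gives the nullclines P + 1.1Q = 390 and 0.62P + Q = 340.
Substituting Q = 340 - 0.62P into the first: P(1 - 1.1·0.62) = 390 - 1.1·340.
So P* = 16/0.318 = 50.3, and then Q* = 340 - 0.62·50.3 = 309.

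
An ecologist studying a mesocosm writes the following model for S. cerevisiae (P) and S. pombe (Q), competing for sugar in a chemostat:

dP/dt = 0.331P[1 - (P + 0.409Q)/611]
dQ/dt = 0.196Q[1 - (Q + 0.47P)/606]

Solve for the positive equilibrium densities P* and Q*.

Setting both brackets to zero gives the nullclines P + 0.409Q = 611 and 0.47P + Q = 606.
Substituting Q = 606 - 0.47P into the first: P(1 - 0.409·0.47) = 611 - 0.409·606.
So P* = 363/0.808 = 450, and then Q* = 606 - 0.47·450 = 395.

P* ≈ 450, Q* ≈ 395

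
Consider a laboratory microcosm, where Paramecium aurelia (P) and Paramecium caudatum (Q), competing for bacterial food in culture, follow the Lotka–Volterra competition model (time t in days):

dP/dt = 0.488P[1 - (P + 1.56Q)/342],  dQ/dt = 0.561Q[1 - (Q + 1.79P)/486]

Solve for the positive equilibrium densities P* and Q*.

Setting both brackets to zero gives the nullclines P + 1.56Q = 342 and 1.79P + Q = 486.
Substituting Q = 486 - 1.79P into the first: P(1 - 1.56·1.79) = 342 - 1.56·486.
So P* = -416/-1.79 = 232, and then Q* = 486 - 1.79·232 = 70.4.

P* ≈ 232, Q* ≈ 70.4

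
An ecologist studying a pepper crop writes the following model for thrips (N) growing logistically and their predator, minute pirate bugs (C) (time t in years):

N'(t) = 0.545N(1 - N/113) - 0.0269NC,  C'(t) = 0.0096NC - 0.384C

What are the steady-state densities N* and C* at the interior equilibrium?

N* ≈ 40, C* ≈ 13.1

From dC/dt = 0 with C > 0: 0.0096N* = 0.384, so N* = 40.
Substitute into dN/dt = 0: 0.545(1 - 40/113) = 0.0269C*.
The bracket is 0.646, giving C* = 0.352/0.0269 = 13.1.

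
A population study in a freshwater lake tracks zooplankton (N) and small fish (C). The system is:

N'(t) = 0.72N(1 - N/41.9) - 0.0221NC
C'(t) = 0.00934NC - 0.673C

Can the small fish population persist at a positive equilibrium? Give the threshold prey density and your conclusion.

Threshold N = 72.1; K < 72.1, so no, the predator goes extinct.

The predator equation gives dC/dt > 0 only when N > 0.673/0.00934 = 72.1.
Without the predator, N → K = 41.9. Since 41.9 < 72.1, the predator cannot invade.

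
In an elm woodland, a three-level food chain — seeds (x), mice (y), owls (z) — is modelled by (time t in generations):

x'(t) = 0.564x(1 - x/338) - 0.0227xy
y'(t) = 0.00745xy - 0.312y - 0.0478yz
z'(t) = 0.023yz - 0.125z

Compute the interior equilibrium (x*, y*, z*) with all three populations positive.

x* ≈ 264, y* ≈ 5.43, z* ≈ 34.6

From dz/dt = 0: 0.023y* = 0.125, so y* = 5.43.
From dx/dt = 0: 0.564(1 - x*/338) = 0.0227·5.43, giving x* = 338·(1 - 0.219) = 264.
From dy/dt = 0: 0.00745·264 - 0.312 = 0.0478z*, so z* = 1.66/0.0478 = 34.6.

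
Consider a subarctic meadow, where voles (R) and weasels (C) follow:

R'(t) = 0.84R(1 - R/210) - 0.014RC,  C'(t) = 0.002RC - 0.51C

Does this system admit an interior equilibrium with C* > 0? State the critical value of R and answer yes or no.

Threshold R = 255; K < 255, so no, the predator goes extinct.

The predator equation gives dC/dt > 0 only when R > 0.51/0.002 = 255.
Without the predator, R → K = 210. Since 210 < 255, the predator cannot invade.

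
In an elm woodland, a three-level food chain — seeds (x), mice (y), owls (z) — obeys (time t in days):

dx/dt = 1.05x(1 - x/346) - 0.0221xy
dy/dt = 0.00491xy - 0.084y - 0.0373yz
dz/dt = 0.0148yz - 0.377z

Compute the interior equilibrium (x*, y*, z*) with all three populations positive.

x* ≈ 160, y* ≈ 25.5, z* ≈ 18.9

From dz/dt = 0: 0.0148y* = 0.377, so y* = 25.5.
From dx/dt = 0: 1.05(1 - x*/346) = 0.0221·25.5, giving x* = 346·(1 - 0.536) = 160.
From dy/dt = 0: 0.00491·160 - 0.084 = 0.0373z*, so z* = 0.704/0.0373 = 18.9.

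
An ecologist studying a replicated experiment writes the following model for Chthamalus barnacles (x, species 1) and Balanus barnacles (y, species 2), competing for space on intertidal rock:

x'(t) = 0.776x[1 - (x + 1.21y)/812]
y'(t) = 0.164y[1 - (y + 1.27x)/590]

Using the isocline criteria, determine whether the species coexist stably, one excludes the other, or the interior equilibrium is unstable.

species 1 excludes species 2

Compare the nullcline intercepts: K1/α12 = 812/1.21 = 671 > K2 = 590; K2/α21 = 590/1.27 = 465 < K1 = 812.
Since the inequalities point opposite ways, species 1 can invade but species 2 cannot.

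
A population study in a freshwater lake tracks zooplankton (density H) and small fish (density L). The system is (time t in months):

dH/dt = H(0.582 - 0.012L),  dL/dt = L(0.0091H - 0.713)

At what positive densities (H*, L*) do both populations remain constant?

H* ≈ 78.4, L* ≈ 48.5

Set dL/dt = 0 with L > 0: 0.0091H - 0.713 = 0, so H* = 0.713/0.0091 = 78.4.
Set dH/dt = 0 with H > 0: 0.582 - 0.012L = 0, so L* = 0.582/0.012 = 48.5.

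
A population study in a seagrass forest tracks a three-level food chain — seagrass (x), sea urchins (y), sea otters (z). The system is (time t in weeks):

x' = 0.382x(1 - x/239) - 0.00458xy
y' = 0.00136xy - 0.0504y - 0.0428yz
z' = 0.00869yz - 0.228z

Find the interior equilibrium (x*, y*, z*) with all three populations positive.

x* ≈ 164, y* ≈ 26.2, z* ≈ 4.03

From dz/dt = 0: 0.00869y* = 0.228, so y* = 26.2.
From dx/dt = 0: 0.382(1 - x*/239) = 0.00458·26.2, giving x* = 239·(1 - 0.315) = 164.
From dy/dt = 0: 0.00136·164 - 0.0504 = 0.0428z*, so z* = 0.172/0.0428 = 4.03.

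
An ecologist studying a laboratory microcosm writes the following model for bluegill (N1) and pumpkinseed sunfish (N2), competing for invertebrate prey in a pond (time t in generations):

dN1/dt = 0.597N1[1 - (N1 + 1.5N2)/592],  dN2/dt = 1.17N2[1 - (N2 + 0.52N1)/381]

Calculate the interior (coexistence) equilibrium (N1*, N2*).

Setting both brackets to zero gives the nullclines N1 + 1.5N2 = 592 and 0.52N1 + N2 = 381.
Substituting N2 = 381 - 0.52N1 into the first: N1(1 - 1.5·0.52) = 592 - 1.5·381.
So N1* = 20.5/0.22 = 93.2, and then N2* = 381 - 0.52·93.2 = 333.

N1* ≈ 93.2, N2* ≈ 333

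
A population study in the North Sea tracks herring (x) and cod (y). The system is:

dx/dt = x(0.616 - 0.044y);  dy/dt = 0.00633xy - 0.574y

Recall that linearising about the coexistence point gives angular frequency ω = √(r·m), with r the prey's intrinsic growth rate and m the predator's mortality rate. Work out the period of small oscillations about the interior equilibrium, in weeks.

Here r = 0.616 and m = 0.574, so r·m = 0.354.
ω = √0.354 = 0.595 per week, hence T = 2π/ω ≈ 10.6 weeks.

T ≈ 10.6 weeks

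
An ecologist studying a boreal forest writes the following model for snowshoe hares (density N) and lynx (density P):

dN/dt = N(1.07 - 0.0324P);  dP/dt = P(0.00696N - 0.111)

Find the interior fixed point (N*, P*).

Set dP/dt = 0 with P > 0: 0.00696N - 0.111 = 0, so N* = 0.111/0.00696 = 15.9.
Set dN/dt = 0 with N > 0: 1.07 - 0.0324P = 0, so P* = 1.07/0.0324 = 33.

N* ≈ 15.9, P* ≈ 33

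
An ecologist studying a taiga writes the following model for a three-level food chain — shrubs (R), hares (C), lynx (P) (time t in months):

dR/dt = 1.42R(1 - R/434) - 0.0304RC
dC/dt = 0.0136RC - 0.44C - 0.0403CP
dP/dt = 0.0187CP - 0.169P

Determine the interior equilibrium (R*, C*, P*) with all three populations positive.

R* ≈ 350, C* ≈ 9.04, P* ≈ 107

From dP/dt = 0: 0.0187C* = 0.169, so C* = 9.04.
From dR/dt = 0: 1.42(1 - R*/434) = 0.0304·9.04, giving R* = 434·(1 - 0.193) = 350.
From dC/dt = 0: 0.0136·350 - 0.44 = 0.0403P*, so P* = 4.32/0.0403 = 107.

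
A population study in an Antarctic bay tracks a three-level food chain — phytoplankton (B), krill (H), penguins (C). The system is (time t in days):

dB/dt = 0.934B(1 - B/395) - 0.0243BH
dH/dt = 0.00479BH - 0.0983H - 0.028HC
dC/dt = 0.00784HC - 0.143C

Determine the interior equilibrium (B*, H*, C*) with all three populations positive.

B* ≈ 208, H* ≈ 18.2, C* ≈ 32

From dC/dt = 0: 0.00784H* = 0.143, so H* = 18.2.
From dB/dt = 0: 0.934(1 - B*/395) = 0.0243·18.2, giving B* = 395·(1 - 0.475) = 208.
From dH/dt = 0: 0.00479·208 - 0.0983 = 0.028C*, so C* = 0.896/0.028 = 32.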